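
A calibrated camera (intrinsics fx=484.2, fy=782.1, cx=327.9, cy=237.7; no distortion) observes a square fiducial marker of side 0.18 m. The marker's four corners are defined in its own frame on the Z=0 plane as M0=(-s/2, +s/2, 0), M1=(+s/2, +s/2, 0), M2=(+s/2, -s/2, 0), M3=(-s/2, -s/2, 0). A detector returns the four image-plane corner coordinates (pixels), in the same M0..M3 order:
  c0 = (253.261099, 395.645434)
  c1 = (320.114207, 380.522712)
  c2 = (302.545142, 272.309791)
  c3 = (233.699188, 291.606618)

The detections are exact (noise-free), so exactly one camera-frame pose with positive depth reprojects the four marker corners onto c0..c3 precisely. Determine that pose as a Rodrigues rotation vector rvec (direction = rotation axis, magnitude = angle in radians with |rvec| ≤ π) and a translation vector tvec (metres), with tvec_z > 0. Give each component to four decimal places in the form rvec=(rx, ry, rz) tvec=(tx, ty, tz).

Intrinsics K: fx=484.2, fy=782.1, cx=327.9, cy=237.7
Marker side s = 0.18 m; corners in marker frame (Z=0):
  M0 = (-0.0900, +0.0900, 0)
  M1 = (+0.0900, +0.0900, 0)
  M2 = (+0.0900, -0.0900, 0)
  M3 = (-0.0900, -0.0900, 0)
Detected image corners:
  c0 = (253.261099, 395.645434) px
  c1 = (320.114207, 380.522712) px
  c2 = (302.545142, 272.309791) px
  c3 = (233.699188, 291.606618) px
Planar DLT: solve 8×8 A·h = b for H (H[2,2]=1):
  H  [+325.82392 +162.45700 +277.02182]
  H  [-156.99359 +660.92066 +336.18312]
  H  [-0.18389 +0.21349 +1.00000]
B = K⁻¹H; ‖b₁‖=0.831088, ‖b₂‖=0.831088; λ = 2/(‖b₁‖+‖b₂‖) = 1.203242, sign → tz>0 ⇒ λ=+1.203242
r₁ = λ·B[:,0] = (+0.95951,-0.17428,-0.22126); r₂ = λ·B[:,1] = (+0.22975,+0.93874,+0.25688)
r₃ = r₁×r₂ = (+0.16294,-0.29732,+0.94077); SVD([r₁ r₂ r₃]) → R = UVᵀ:
  R  [+0.95951 +0.22975 +0.16294]
  R  [-0.17428 +0.93874 -0.29732]
  R  [-0.22126 +0.25688 +0.94077]
t = (-0.12643, +0.15151, +1.20324) m
tr R = 2.839025; θ = arccos((tr R − 1)/2) = 0.403958 rad = 23.145°
axis k = ((R−Rᵀ)₃₂, (R−Rᵀ)₁₃, (R−Rᵀ)₂₁) / (2 sinθ) = (+0.704980, +0.488727, -0.513954)
rvec = θ·k = (+0.284782, +0.197425, -0.207616)

rvec=(0.2848, 0.1974, -0.2076) tvec=(-0.1264, 0.1515, 1.2032)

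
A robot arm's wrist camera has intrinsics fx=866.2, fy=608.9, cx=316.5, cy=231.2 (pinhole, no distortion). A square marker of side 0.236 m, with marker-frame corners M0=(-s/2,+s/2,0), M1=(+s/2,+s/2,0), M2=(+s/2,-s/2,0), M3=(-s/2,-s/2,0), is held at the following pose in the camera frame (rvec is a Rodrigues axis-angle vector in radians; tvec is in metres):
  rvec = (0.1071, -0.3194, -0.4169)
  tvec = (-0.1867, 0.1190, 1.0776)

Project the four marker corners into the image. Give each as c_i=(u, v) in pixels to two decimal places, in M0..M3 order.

c0=(117.93, 388.68) c1=(286.10, 326.78) c2=(213.71, 210.46) c3=(34.36, 267.16)

Intrinsics K: fx=866.2, fy=608.9, cx=316.5, cy=231.2
Marker side s = 0.236 m; corners in marker frame (Z=0):
  M0 = (-0.1180, +0.1180, 0)
  M1 = (+0.1180, +0.1180, 0)
  M2 = (+0.1180, -0.1180, 0)
  M3 = (-0.1180, -0.1180, 0)
rvec = (0.1071, -0.3194, -0.4169), |rvec| = θ = 0.53600 rad = 30.710°
Rodrigues: sinθ=0.51070, 1−cosθ=0.14024; R = I + sinθ·[k]× + (1−cosθ)·[k]×²:
    [+0.86536 +0.38052 -0.32612]
    [-0.41392 +0.90956 -0.03704]
    [+0.28253 +0.16705 +0.94460]
t = (-0.1867, 0.1190, 1.0776) m
M0: Pc = R·M0+t = (-0.24391, +0.27517, +1.06397); u = 866.2·(-0.24391)/1.06397 + 316.5 = 117.9279, v = 608.9·(+0.27517)/1.06397 + 231.2 = 388.6771
M1: Pc = R·M1+t = (-0.03969, +0.17749, +1.13065); u = 866.2·(-0.03969)/1.13065 + 316.5 = 286.0964, v = 608.9·(+0.17749)/1.13065 + 231.2 = 326.7829
M2: Pc = R·M2+t = (-0.12949, -0.03717, +1.09123); u = 866.2·(-0.12949)/1.09123 + 316.5 = 213.7131, v = 608.9·(-0.03717)/1.09123 + 231.2 = 210.4590
M3: Pc = R·M3+t = (-0.33371, +0.06051, +1.02455); u = 866.2·(-0.33371)/1.02455 + 316.5 = 34.3632, v = 608.9·(+0.06051)/1.02455 + 231.2 = 267.1645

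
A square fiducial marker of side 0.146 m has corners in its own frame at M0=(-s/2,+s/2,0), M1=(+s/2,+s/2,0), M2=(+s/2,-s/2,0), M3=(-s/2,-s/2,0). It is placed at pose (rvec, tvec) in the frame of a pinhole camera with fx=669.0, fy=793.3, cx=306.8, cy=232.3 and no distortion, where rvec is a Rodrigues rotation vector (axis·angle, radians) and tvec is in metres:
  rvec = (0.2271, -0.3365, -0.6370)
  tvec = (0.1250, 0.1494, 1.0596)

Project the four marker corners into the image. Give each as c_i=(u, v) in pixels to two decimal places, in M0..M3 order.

c0=(375.66, 419.55) c1=(440.36, 348.93) c2=(395.88, 268.00) c3=(326.82, 339.01)

Intrinsics K: fx=669.0, fy=793.3, cx=306.8, cy=232.3
Marker side s = 0.146 m; corners in marker frame (Z=0):
  M0 = (-0.0730, +0.0730, 0)
  M1 = (+0.0730, +0.0730, 0)
  M2 = (+0.0730, -0.0730, 0)
  M3 = (-0.0730, -0.0730, 0)
rvec = (0.2271, -0.3365, -0.6370), |rvec| = θ = 0.75536 rad = 43.279°
Rodrigues: sinθ=0.68555, 1−cosθ=0.27198; R = I + sinθ·[k]× + (1−cosθ)·[k]×²:
    [+0.75261 +0.54170 -0.37436]
    [-0.61456 +0.78200 -0.10394]
    [+0.23644 +0.30829 +0.92144]
t = (0.1250, 0.1494, 1.0596) m
M0: Pc = R·M0+t = (+0.10960, +0.25135, +1.06484); u = 669.0·(+0.10960)/1.06484 + 306.8 = 375.6599, v = 793.3·(+0.25135)/1.06484 + 232.3 = 419.5523
M1: Pc = R·M1+t = (+0.21948, +0.16162, +1.09937); u = 669.0·(+0.21948)/1.09937 + 306.8 = 440.3635, v = 793.3·(+0.16162)/1.09937 + 232.3 = 348.9270
M2: Pc = R·M2+t = (+0.14040, +0.04745, +1.05436); u = 669.0·(+0.14040)/1.05436 + 306.8 = 395.8828, v = 793.3·(+0.04745)/1.05436 + 232.3 = 268.0028
M3: Pc = R·M3+t = (+0.03052, +0.13718, +1.01983); u = 669.0·(+0.03052)/1.01983 + 306.8 = 326.8179, v = 793.3·(+0.13718)/1.01983 + 232.3 = 339.0059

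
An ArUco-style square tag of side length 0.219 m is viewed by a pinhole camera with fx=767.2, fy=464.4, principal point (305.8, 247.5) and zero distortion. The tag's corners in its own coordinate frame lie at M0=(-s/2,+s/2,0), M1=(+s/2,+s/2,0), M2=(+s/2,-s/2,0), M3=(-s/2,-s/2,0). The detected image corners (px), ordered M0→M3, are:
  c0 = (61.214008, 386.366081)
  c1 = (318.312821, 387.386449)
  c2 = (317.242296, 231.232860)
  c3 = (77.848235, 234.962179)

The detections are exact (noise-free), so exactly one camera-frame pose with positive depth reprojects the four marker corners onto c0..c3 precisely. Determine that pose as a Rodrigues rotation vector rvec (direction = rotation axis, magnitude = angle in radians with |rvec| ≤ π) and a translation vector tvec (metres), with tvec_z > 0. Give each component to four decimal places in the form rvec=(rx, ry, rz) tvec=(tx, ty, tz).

Intrinsics K: fx=767.2, fy=464.4, cx=305.8, cy=247.5
Marker side s = 0.219 m; corners in marker frame (Z=0):
  M0 = (-0.1095, +0.1095, 0)
  M1 = (+0.1095, +0.1095, 0)
  M2 = (+0.1095, -0.1095, 0)
  M3 = (-0.1095, -0.1095, 0)
Detected image corners:
  c0 = (61.214008, 386.366081) px
  c1 = (318.312821, 387.386449) px
  c2 = (317.242296, 231.232860) px
  c3 = (77.848235, 234.962179) px
Planar DLT: solve 8×8 A·h = b for H (H[2,2]=1):
  H  [+1104.20891 -100.10971 +191.83862]
  H  [-51.19712 +599.66647 +307.21773]
  H  [-0.14394 -0.33017 +1.00000]
B = K⁻¹H; ‖b₁‖=1.503925, ‖b₂‖=1.503925; λ = 2/(‖b₁‖+‖b₂‖) = 0.664927, sign → tz>0 ⇒ λ=+0.664927
r₁ = λ·B[:,0] = (+0.99516,-0.02230,-0.09571); r₂ = λ·B[:,1] = (+0.00074,+0.97560,-0.21954)
r₃ = r₁×r₂ = (+0.09827,+0.21841,+0.97090); SVD([r₁ r₂ r₃]) → R = UVᵀ:
  R  [+0.99516 +0.00074 +0.09827]
  R  [-0.02230 +0.97560 +0.21841]
  R  [-0.09571 -0.21954 +0.97090]
t = (-0.09877, +0.08550, +0.66493) m
tr R = 2.941660; θ = arccos((tr R − 1)/2) = 0.242127 rad = 13.873°
axis k = ((R−Rᵀ)₃₂, (R−Rᵀ)₁₃, (R−Rᵀ)₂₁) / (2 sinθ) = (-0.913267, +0.404519, -0.048041)
rvec = θ·k = (-0.221127, +0.097945, -0.011632)

rvec=(-0.2211, 0.0979, -0.0116) tvec=(-0.0988, 0.0855, 0.6649)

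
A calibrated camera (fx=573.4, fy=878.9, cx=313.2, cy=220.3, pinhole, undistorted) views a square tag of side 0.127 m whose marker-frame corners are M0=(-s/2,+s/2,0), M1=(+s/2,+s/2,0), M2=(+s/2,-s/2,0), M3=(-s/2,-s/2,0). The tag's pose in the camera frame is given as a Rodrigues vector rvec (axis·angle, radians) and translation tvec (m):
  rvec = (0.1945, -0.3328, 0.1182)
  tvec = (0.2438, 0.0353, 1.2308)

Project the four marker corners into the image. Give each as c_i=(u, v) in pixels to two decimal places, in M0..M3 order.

c0=(395.37, 286.49) c1=(446.72, 291.60) c2=(457.66, 205.22) c3=(405.78, 196.94)

Intrinsics K: fx=573.4, fy=878.9, cx=313.2, cy=220.3
Marker side s = 0.127 m; corners in marker frame (Z=0):
  M0 = (-0.0635, +0.0635, 0)
  M1 = (+0.0635, +0.0635, 0)
  M2 = (+0.0635, -0.0635, 0)
  M3 = (-0.0635, -0.0635, 0)
rvec = (0.1945, -0.3328, 0.1182), |rvec| = θ = 0.40318 rad = 23.101°
Rodrigues: sinθ=0.39235, 1−cosθ=0.08018; R = I + sinθ·[k]× + (1−cosθ)·[k]×²:
    [+0.93848 -0.14695 -0.31252]
    [+0.08309 +0.97445 -0.20868]
    [+0.33520 +0.16987 +0.92671]
t = (0.2438, 0.0353, 1.2308) m
M0: Pc = R·M0+t = (+0.17488, +0.09190, +1.22030); u = 573.4·(+0.17488)/1.22030 + 313.2 = 395.3710, v = 878.9·(+0.09190)/1.22030 + 220.3 = 286.4900
M1: Pc = R·M1+t = (+0.29406, +0.10245, +1.26287); u = 573.4·(+0.29406)/1.26287 + 313.2 = 446.7172, v = 878.9·(+0.10245)/1.26287 + 220.3 = 291.6032
M2: Pc = R·M2+t = (+0.31272, -0.02130, +1.24130); u = 573.4·(+0.31272)/1.24130 + 313.2 = 457.6587, v = 878.9·(-0.02130)/1.24130 + 220.3 = 205.2179
M3: Pc = R·M3+t = (+0.19354, -0.03185, +1.19873); u = 573.4·(+0.19354)/1.19873 + 313.2 = 405.7771, v = 878.9·(-0.03185)/1.19873 + 220.3 = 196.9449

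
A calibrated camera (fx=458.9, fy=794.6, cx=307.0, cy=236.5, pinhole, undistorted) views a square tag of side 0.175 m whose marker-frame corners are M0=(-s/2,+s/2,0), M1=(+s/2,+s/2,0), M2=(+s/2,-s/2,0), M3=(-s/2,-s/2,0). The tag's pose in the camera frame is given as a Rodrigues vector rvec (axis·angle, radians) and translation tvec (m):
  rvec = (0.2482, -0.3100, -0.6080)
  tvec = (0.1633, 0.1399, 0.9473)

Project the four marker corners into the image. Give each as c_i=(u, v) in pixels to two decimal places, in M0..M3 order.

Intrinsics K: fx=458.9, fy=794.6, cx=307.0, cy=236.5
Marker side s = 0.175 m; corners in marker frame (Z=0):
  M0 = (-0.0875, +0.0875, 0)
  M1 = (+0.0875, +0.0875, 0)
  M2 = (+0.0875, -0.0875, 0)
  M3 = (-0.0875, -0.0875, 0)
rvec = (0.2482, -0.3100, -0.6080), |rvec| = θ = 0.72620 rad = 41.608°
Rodrigues: sinθ=0.66403, 1−cosθ=0.25230; R = I + sinθ·[k]× + (1−cosθ)·[k]×²:
    [+0.77717 +0.51914 -0.35566]
    [-0.59276 +0.79368 -0.13678]
    [+0.21127 +0.31712 +0.92455]
t = (0.1633, 0.1399, 0.9473) m
M0: Pc = R·M0+t = (+0.14072, +0.26121, +0.95656); u = 458.9·(+0.14072)/0.95656 + 307.0 = 374.5099, v = 794.6·(+0.26121)/0.95656 + 236.5 = 453.4855
M1: Pc = R·M1+t = (+0.27673, +0.15748, +0.99353); u = 458.9·(+0.27673)/0.99353 + 307.0 = 434.8168, v = 794.6·(+0.15748)/0.99353 + 236.5 = 362.4481
M2: Pc = R·M2+t = (+0.18588, +0.01859, +0.93804); u = 458.9·(+0.18588)/0.93804 + 307.0 = 397.9338, v = 794.6·(+0.01859)/0.93804 + 236.5 = 252.2444
M3: Pc = R·M3+t = (+0.04987, +0.12232, +0.90107); u = 458.9·(+0.04987)/0.90107 + 307.0 = 332.3993, v = 794.6·(+0.12232)/0.90107 + 236.5 = 344.3671

c0=(374.51, 453.49) c1=(434.82, 362.45) c2=(397.93, 252.24) c3=(332.40, 344.37)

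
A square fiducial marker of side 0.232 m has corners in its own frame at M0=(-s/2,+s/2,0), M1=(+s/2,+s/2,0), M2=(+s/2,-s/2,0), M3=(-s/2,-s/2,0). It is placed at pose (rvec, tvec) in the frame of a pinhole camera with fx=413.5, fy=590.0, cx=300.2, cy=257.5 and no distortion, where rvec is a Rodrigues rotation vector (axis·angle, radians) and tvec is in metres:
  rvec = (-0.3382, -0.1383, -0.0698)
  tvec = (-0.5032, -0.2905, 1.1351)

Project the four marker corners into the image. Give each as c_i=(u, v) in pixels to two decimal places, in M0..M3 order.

c0=(67.77, 161.32) c1=(159.94, 158.72) c2=(161.49, 56.74) c3=(75.39, 56.16)

Intrinsics K: fx=413.5, fy=590.0, cx=300.2, cy=257.5
Marker side s = 0.232 m; corners in marker frame (Z=0):
  M0 = (-0.1160, +0.1160, 0)
  M1 = (+0.1160, +0.1160, 0)
  M2 = (+0.1160, -0.1160, 0)
  M3 = (-0.1160, -0.1160, 0)
rvec = (-0.3382, -0.1383, -0.0698), |rvec| = θ = 0.37199 rad = 21.314°
Rodrigues: sinθ=0.36347, 1−cosθ=0.06839; R = I + sinθ·[k]× + (1−cosθ)·[k]×²:
    [+0.98814 +0.09132 -0.12346]
    [-0.04508 +0.94106 +0.33523]
    [+0.14680 -0.32568 +0.93401]
t = (-0.5032, -0.2905, 1.1351) m
M0: Pc = R·M0+t = (-0.60723, -0.17611, +1.08029); u = 413.5·(-0.60723)/1.08029 + 300.2 = 67.7721, v = 590.0·(-0.17611)/1.08029 + 257.5 = 161.3191
M1: Pc = R·M1+t = (-0.37798, -0.18657, +1.11435); u = 413.5·(-0.37798)/1.11435 + 300.2 = 159.9425, v = 590.0·(-0.18657)/1.11435 + 257.5 = 158.7209
M2: Pc = R·M2+t = (-0.39917, -0.40489, +1.18991); u = 413.5·(-0.39917)/1.18991 + 300.2 = 161.4864, v = 590.0·(-0.40489)/1.18991 + 257.5 = 56.7395
M3: Pc = R·M3+t = (-0.62842, -0.39443, +1.15585); u = 413.5·(-0.62842)/1.15585 + 300.2 = 75.3868, v = 590.0·(-0.39443)/1.15585 + 257.5 = 56.1629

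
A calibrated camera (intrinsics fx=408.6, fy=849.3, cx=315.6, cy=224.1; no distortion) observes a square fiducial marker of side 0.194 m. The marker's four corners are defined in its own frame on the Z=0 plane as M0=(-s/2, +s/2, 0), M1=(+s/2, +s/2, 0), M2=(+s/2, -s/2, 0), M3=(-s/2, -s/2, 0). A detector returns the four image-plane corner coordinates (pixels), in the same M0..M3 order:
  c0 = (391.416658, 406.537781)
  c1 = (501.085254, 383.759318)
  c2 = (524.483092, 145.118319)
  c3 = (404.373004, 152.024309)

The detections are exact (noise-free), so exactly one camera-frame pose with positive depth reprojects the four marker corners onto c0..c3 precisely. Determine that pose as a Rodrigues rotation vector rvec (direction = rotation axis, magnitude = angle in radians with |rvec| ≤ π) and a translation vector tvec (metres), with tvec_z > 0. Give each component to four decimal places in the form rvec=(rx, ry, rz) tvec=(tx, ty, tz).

rvec=(0.3344, -0.2327, -0.0065) tvec=(0.2143, 0.0393, 0.6198)

Intrinsics K: fx=408.6, fy=849.3, cx=315.6, cy=224.1
Marker side s = 0.194 m; corners in marker frame (Z=0):
  M0 = (-0.0970, +0.0970, 0)
  M1 = (+0.0970, +0.0970, 0)
  M2 = (+0.0970, -0.0970, 0)
  M3 = (-0.0970, -0.0970, 0)
Detected image corners:
  c0 = (391.416658, 406.537781) px
  c1 = (501.085254, 383.759318) px
  c2 = (524.483092, 145.118319) px
  c3 = (404.373004, 152.024309) px
Planar DLT: solve 8×8 A·h = b for H (H[2,2]=1):
  H  [+756.34252 +144.85219 +456.90111]
  H  [+20.21957 +1412.56600 +277.88842]
  H  [+0.36347 +0.52598 +1.00000]
B = K⁻¹H; ‖b₁‖=1.613444, ‖b₂‖=1.613444; λ = 2/(‖b₁‖+‖b₂‖) = 0.619792, sign → tz>0 ⇒ λ=+0.619792
r₁ = λ·B[:,0] = (+0.97327,-0.04469,+0.22528); r₂ = λ·B[:,1] = (-0.03208,+0.94483,+0.32600)
r₃ = r₁×r₂ = (-0.22741,-0.32451,+0.91814); SVD([r₁ r₂ r₃]) → R = UVᵀ:
  R  [+0.97327 -0.03208 -0.22741]
  R  [-0.04469 +0.94483 -0.32451]
  R  [+0.22528 +0.32600 +0.91814]
t = (+0.21434, +0.03925, +0.61979) m
tr R = 2.836235; θ = arccos((tr R − 1)/2) = 0.407492 rad = 23.348°
axis k = ((R−Rᵀ)₃₂, (R−Rᵀ)₁₃, (R−Rᵀ)₂₁) / (2 sinθ) = (+0.820702, -0.571134, -0.015911)
rvec = θ·k = (+0.334430, -0.232733, -0.006484)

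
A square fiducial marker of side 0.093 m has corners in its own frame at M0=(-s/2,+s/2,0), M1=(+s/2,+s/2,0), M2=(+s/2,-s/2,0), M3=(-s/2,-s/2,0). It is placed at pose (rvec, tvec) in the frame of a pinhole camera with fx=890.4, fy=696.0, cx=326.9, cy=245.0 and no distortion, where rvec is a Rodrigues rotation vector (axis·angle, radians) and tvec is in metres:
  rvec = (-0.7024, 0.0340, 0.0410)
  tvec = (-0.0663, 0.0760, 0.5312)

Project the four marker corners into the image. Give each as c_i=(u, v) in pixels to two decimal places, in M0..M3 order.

Intrinsics K: fx=890.4, fy=696.0, cx=326.9, cy=245.0
Marker side s = 0.093 m; corners in marker frame (Z=0):
  M0 = (-0.0465, +0.0465, 0)
  M1 = (+0.0465, +0.0465, 0)
  M2 = (+0.0465, -0.0465, 0)
  M3 = (-0.0465, -0.0465, 0)
rvec = (-0.7024, 0.0340, 0.0410), |rvec| = θ = 0.70442 rad = 40.360°
Rodrigues: sinθ=0.64759, 1−cosθ=0.23801; R = I + sinθ·[k]× + (1−cosθ)·[k]×²:
    [+0.99864 -0.04915 +0.01744]
    [+0.02624 +0.76254 +0.64640]
    [-0.04507 -0.64507 +0.76280]
t = (-0.0663, 0.0760, 0.5312) m
M0: Pc = R·M0+t = (-0.11502, +0.11024, +0.50330); u = 890.4·(-0.11502)/0.50330 + 326.9 = 123.4118, v = 696.0·(+0.11024)/0.50330 + 245.0 = 397.4455
M1: Pc = R·M1+t = (-0.02215, +0.11268, +0.49911); u = 890.4·(-0.02215)/0.49911 + 326.9 = 287.3873, v = 696.0·(+0.11268)/0.49911 + 245.0 = 402.1284
M2: Pc = R·M2+t = (-0.01758, +0.04176, +0.55910); u = 890.4·(-0.01758)/0.55910 + 326.9 = 298.9061, v = 696.0·(+0.04176)/0.55910 + 245.0 = 296.9874
M3: Pc = R·M3+t = (-0.11045, +0.03932, +0.56329); u = 890.4·(-0.11045)/0.56329 + 326.9 = 152.3085, v = 696.0·(+0.03932)/0.56329 + 245.0 = 293.5857

c0=(123.41, 397.45) c1=(287.39, 402.13) c2=(298.91, 296.99) c3=(152.31, 293.59)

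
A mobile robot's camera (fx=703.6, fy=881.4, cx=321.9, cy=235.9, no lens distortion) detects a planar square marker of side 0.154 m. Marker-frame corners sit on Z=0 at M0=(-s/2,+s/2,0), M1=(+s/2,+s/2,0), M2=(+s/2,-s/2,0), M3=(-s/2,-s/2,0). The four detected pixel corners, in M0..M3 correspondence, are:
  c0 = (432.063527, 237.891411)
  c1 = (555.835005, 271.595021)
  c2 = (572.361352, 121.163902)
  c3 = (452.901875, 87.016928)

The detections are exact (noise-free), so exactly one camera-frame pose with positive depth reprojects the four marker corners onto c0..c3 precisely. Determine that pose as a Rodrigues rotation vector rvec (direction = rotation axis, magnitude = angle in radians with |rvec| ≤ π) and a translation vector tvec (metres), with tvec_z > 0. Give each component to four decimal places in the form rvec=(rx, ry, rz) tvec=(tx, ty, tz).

rvec=(-0.1826, -0.0785, 0.2060) tvec=(0.2213, -0.0560, 0.8562)

Intrinsics K: fx=703.6, fy=881.4, cx=321.9, cy=235.9
Marker side s = 0.154 m; corners in marker frame (Z=0):
  M0 = (-0.0770, +0.0770, 0)
  M1 = (+0.0770, +0.0770, 0)
  M2 = (+0.0770, -0.0770, 0)
  M3 = (-0.0770, -0.0770, 0)
Detected image corners:
  c0 = (432.063527, 237.891411) px
  c1 = (555.835005, 271.595021) px
  c2 = (572.361352, 121.163902) px
  c3 = (452.901875, 87.016928) px
Planar DLT: solve 8×8 A·h = b for H (H[2,2]=1):
  H  [+823.99153 -231.81202 +503.76958]
  H  [+232.62351 +938.83979 +178.23212]
  H  [+0.06858 -0.21970 +1.00000]
B = K⁻¹H; ‖b₁‖=1.167901, ‖b₂‖=1.167901; λ = 2/(‖b₁‖+‖b₂‖) = 0.856237, sign → tz>0 ⇒ λ=+0.856237
r₁ = λ·B[:,0] = (+0.97588,+0.21027,+0.05872); r₂ = λ·B[:,1] = (-0.19604,+0.96238,-0.18811)
r₃ = r₁×r₂ = (-0.09607,+0.17206,+0.98039); SVD([r₁ r₂ r₃]) → R = UVᵀ:
  R  [+0.97588 -0.19604 -0.09607]
  R  [+0.21027 +0.96238 +0.17206]
  R  [+0.05872 -0.18811 +0.98039]
t = (+0.22132, -0.05602, +0.85624) m
tr R = 2.918653; θ = arccos((tr R − 1)/2) = 0.286190 rad = 16.397°
axis k = ((R−Rᵀ)₃₂, (R−Rᵀ)₁₃, (R−Rᵀ)₂₁) / (2 sinθ) = (-0.637937, -0.274164, +0.719632)
rvec = θ·k = (-0.182571, -0.078463, +0.205951)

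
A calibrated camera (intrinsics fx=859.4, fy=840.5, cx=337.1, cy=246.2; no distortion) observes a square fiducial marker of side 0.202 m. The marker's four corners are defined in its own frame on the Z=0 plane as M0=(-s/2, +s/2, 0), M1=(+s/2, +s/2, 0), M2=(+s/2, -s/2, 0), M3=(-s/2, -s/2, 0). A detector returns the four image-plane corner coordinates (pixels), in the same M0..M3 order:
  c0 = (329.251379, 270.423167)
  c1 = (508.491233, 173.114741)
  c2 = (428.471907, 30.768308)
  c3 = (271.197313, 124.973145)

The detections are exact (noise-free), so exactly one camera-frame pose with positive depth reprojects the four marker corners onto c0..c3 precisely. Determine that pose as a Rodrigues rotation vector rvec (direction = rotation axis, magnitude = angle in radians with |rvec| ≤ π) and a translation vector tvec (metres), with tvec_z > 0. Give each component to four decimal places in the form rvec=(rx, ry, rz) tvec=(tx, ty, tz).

rvec=(-0.4477, 0.3499, -0.4385) tvec=(0.0449, -0.1052, 0.8923)

Intrinsics K: fx=859.4, fy=840.5, cx=337.1, cy=246.2
Marker side s = 0.202 m; corners in marker frame (Z=0):
  M0 = (-0.1010, +0.1010, 0)
  M1 = (+0.1010, +0.1010, 0)
  M2 = (+0.1010, -0.1010, 0)
  M3 = (-0.1010, -0.1010, 0)
Detected image corners:
  c0 = (329.251379, 270.423167) px
  c1 = (508.491233, 173.114741) px
  c2 = (428.471907, 30.768308) px
  c3 = (271.197313, 124.973145) px
Planar DLT: solve 8×8 A·h = b for H (H[2,2]=1):
  H  [+732.37459 +132.02499 +380.30532]
  H  [-511.66844 +631.35161 +147.10870]
  H  [-0.25395 -0.54207 +1.00000]
B = K⁻¹H; ‖b₁‖=1.120706, ‖b₂‖=1.120706; λ = 2/(‖b₁‖+‖b₂‖) = 0.892295, sign → tz>0 ⇒ λ=+0.892295
r₁ = λ·B[:,0] = (+0.84929,-0.47682,-0.22660); r₂ = λ·B[:,1] = (+0.32680,+0.81194,-0.48369)
r₃ = r₁×r₂ = (+0.41462,+0.33674,+0.84540); SVD([r₁ r₂ r₃]) → R = UVᵀ:
  R  [+0.84929 +0.32680 +0.41462]
  R  [-0.47682 +0.81194 +0.33674]
  R  [-0.22660 -0.48369 +0.84540]
t = (+0.04486, -0.10520, +0.89229) m
tr R = 2.506630; θ = arccos((tr R − 1)/2) = 0.717708 rad = 41.122°
axis k = ((R−Rᵀ)₃₂, (R−Rᵀ)₁₃, (R−Rᵀ)₂₁) / (2 sinθ) = (-0.623745, +0.487494, -0.610976)
rvec = θ·k = (-0.447667, +0.349879, -0.438503)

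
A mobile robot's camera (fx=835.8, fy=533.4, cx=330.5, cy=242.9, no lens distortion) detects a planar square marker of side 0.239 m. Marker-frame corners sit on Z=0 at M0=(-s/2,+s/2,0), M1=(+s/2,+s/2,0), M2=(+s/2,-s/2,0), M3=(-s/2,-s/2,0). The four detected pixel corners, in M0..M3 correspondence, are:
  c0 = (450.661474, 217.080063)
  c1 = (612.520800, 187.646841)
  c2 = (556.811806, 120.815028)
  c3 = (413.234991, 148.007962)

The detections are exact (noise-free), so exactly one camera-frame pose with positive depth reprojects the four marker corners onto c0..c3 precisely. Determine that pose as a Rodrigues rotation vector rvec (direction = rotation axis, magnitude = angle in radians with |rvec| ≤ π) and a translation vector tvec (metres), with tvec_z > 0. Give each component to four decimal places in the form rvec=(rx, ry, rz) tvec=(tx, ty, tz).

Intrinsics K: fx=835.8, fy=533.4, cx=330.5, cy=242.9
Marker side s = 0.239 m; corners in marker frame (Z=0):
  M0 = (-0.1195, +0.1195, 0)
  M1 = (+0.1195, +0.1195, 0)
  M2 = (+0.1195, -0.1195, 0)
  M3 = (-0.1195, -0.1195, 0)
Detected image corners:
  c0 = (450.661474, 217.080063) px
  c1 = (612.520800, 187.646841) px
  c2 = (556.811806, 120.815028) px
  c3 = (413.234991, 148.007962) px
Planar DLT: solve 8×8 A·h = b for H (H[2,2]=1):
  H  [+604.87240 -50.32067 +506.39394]
  H  [-128.76694 +203.23205 +166.53771]
  H  [-0.06278 -0.48175 +1.00000]
B = K⁻¹H; ‖b₁‖=0.780725, ‖b₂‖=0.780725; λ = 2/(‖b₁‖+‖b₂‖) = 1.280860, sign → tz>0 ⇒ λ=+1.280860
r₁ = λ·B[:,0] = (+0.95876,-0.27259,-0.08042); r₂ = λ·B[:,1] = (+0.16689,+0.76902,-0.61706)
r₃ = r₁×r₂ = (+0.23005,+0.57819,+0.78280); SVD([r₁ r₂ r₃]) → R = UVᵀ:
  R  [+0.95876 +0.16689 +0.23005]
  R  [-0.27259 +0.76902 +0.57819]
  R  [-0.08042 -0.61706 +0.78280]
t = (+0.26956, -0.18337, +1.28086) m
tr R = 2.510582; θ = arccos((tr R − 1)/2) = 0.714698 rad = 40.949°
axis k = ((R−Rᵀ)₃₂, (R−Rᵀ)₁₃, (R−Rᵀ)₂₁) / (2 sinθ) = (-0.911860, +0.236853, -0.335278)
rvec = θ·k = (-0.651705, +0.169279, -0.239623)

rvec=(-0.6517, 0.1693, -0.2396) tvec=(0.2696, -0.1834, 1.2809)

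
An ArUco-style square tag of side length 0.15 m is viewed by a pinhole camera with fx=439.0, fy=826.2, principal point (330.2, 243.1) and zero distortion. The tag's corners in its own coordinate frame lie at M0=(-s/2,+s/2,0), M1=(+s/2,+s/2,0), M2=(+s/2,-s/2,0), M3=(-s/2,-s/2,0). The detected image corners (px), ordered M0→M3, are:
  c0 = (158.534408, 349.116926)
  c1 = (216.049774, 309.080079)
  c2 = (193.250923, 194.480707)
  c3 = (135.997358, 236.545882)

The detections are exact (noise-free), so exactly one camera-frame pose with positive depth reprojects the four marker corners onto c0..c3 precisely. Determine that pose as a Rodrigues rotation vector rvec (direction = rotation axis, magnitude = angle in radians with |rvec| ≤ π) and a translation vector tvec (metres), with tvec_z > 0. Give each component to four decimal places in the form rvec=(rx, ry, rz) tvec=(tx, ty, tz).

rvec=(0.0354, 0.1128, -0.3529) tvec=(-0.3599, 0.0364, 1.0227)

Intrinsics K: fx=439.0, fy=826.2, cx=330.2, cy=243.1
Marker side s = 0.15 m; corners in marker frame (Z=0):
  M0 = (-0.0750, +0.0750, 0)
  M1 = (+0.0750, +0.0750, 0)
  M2 = (+0.0750, -0.0750, 0)
  M3 = (-0.0750, -0.0750, 0)
Detected image corners:
  c0 = (158.534408, 349.116926) px
  c1 = (216.049774, 309.080079) px
  c2 = (193.250923, 194.480707) px
  c3 = (135.997358, 236.545882) px
Planar DLT: solve 8×8 A·h = b for H (H[2,2]=1):
  H  [+362.54086 +153.67002 +175.72559]
  H  [-304.65314 +761.13537 +272.54299]
  H  [-0.11380 +0.01454 +1.00000]
B = K⁻¹H; ‖b₁‖=0.977775, ‖b₂‖=0.977775; λ = 2/(‖b₁‖+‖b₂‖) = 1.022730, sign → tz>0 ⇒ λ=+1.022730
r₁ = λ·B[:,0] = (+0.93214,-0.34288,-0.11638); r₂ = λ·B[:,1] = (+0.34682,+0.93781,+0.01487)
r₃ = r₁×r₂ = (+0.10405,-0.05422,+0.99309); SVD([r₁ r₂ r₃]) → R = UVᵀ:
  R  [+0.93214 +0.34682 +0.10405]
  R  [-0.34288 +0.93781 -0.05422]
  R  [-0.11638 +0.01487 +0.99309]
t = (-0.35988, +0.03645, +1.02273) m
tr R = 2.863050; θ = arccos((tr R − 1)/2) = 0.372212 rad = 21.326°
axis k = ((R−Rᵀ)₃₂, (R−Rᵀ)₁₃, (R−Rᵀ)₂₁) / (2 sinθ) = (+0.094986, +0.303055, -0.948227)
rvec = θ·k = (+0.035355, +0.112801, -0.352942)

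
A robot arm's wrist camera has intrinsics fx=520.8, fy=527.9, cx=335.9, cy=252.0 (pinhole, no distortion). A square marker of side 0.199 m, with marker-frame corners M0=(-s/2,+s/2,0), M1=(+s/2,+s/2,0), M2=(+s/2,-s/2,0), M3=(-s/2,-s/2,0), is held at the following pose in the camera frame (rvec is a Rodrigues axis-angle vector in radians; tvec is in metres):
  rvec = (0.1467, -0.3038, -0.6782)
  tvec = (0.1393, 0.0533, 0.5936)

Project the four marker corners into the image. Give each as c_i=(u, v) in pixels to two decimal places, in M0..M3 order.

Intrinsics K: fx=520.8, fy=527.9, cx=335.9, cy=252.0
Marker side s = 0.199 m; corners in marker frame (Z=0):
  M0 = (-0.0995, +0.0995, 0)
  M1 = (+0.0995, +0.0995, 0)
  M2 = (+0.0995, -0.0995, 0)
  M3 = (-0.0995, -0.0995, 0)
rvec = (0.1467, -0.3038, -0.6782), |rvec| = θ = 0.75748 rad = 43.400°
Rodrigues: sinθ=0.68709, 1−cosθ=0.27343; R = I + sinθ·[k]× + (1−cosθ)·[k]×²:
    [+0.73683 +0.59394 -0.32298]
    [-0.63642 +0.77055 -0.03488]
    [+0.22816 +0.23125 +0.94576]
t = (0.1393, 0.0533, 0.5936) m
M0: Pc = R·M0+t = (+0.12508, +0.19329, +0.59391); u = 520.8·(+0.12508)/0.59391 + 335.9 = 445.5855, v = 527.9·(+0.19329)/0.59391 + 252.0 = 423.8108
M1: Pc = R·M1+t = (+0.27171, +0.06665, +0.63931); u = 520.8·(+0.27171)/0.63931 + 335.9 = 557.2434, v = 527.9·(+0.06665)/0.63931 + 252.0 = 307.0322
M2: Pc = R·M2+t = (+0.15352, -0.08669, +0.59329); u = 520.8·(+0.15352)/0.59329 + 335.9 = 470.6595, v = 527.9·(-0.08669)/0.59329 + 252.0 = 174.8614
M3: Pc = R·M3+t = (+0.00689, +0.03995, +0.54789); u = 520.8·(+0.00689)/0.54789 + 335.9 = 342.4478, v = 527.9·(+0.03995)/0.54789 + 252.0 = 290.4958

c0=(445.59, 423.81) c1=(557.24, 307.03) c2=(470.66, 174.86) c3=(342.45, 290.50)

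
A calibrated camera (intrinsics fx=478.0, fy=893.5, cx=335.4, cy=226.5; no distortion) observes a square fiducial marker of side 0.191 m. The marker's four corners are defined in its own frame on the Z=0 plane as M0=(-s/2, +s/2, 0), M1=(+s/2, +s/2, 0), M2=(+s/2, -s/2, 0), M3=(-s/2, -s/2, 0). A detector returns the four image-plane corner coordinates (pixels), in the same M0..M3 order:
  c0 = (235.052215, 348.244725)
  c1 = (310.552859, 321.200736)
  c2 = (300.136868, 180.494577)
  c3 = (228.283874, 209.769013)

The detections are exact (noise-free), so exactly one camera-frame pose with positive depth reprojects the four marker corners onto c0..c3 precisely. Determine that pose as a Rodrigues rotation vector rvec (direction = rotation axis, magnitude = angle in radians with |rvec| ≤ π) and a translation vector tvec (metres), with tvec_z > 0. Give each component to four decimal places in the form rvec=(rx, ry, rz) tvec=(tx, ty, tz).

rvec=(-0.2759, 0.1845, -0.1794) tvec=(-0.1654, 0.0485, 1.1723)

Intrinsics K: fx=478.0, fy=893.5, cx=335.4, cy=226.5
Marker side s = 0.191 m; corners in marker frame (Z=0):
  M0 = (-0.0955, +0.0955, 0)
  M1 = (+0.0955, +0.0955, 0)
  M2 = (+0.0955, -0.0955, 0)
  M3 = (-0.0955, -0.0955, 0)
Detected image corners:
  c0 = (235.052215, 348.244725) px
  c1 = (310.552859, 321.200736) px
  c2 = (300.136868, 180.494577) px
  c3 = (228.283874, 209.769013) px
Planar DLT: solve 8×8 A·h = b for H (H[2,2]=1):
  H  [+349.85686 -20.57601 +267.93919]
  H  [-182.75434 +666.20080 +263.48136]
  H  [-0.13282 -0.24372 +1.00000]
B = K⁻¹H; ‖b₁‖=0.853026, ‖b₂‖=0.853026; λ = 2/(‖b₁‖+‖b₂‖) = 1.172298, sign → tz>0 ⇒ λ=+1.172298
r₁ = λ·B[:,0] = (+0.96728,-0.20031,-0.15571); r₂ = λ·B[:,1] = (+0.15001,+0.94650,-0.28571)
r₃ = r₁×r₂ = (+0.20461,+0.25300,+0.94558); SVD([r₁ r₂ r₃]) → R = UVᵀ:
  R  [+0.96728 +0.15001 +0.20461]
  R  [-0.20031 +0.94650 +0.25300]
  R  [-0.15571 -0.28571 +0.94558]
t = (-0.16545, +0.04852, +1.17230) m
tr R = 2.859364; θ = arccos((tr R − 1)/2) = 0.377247 rad = 21.615°
axis k = ((R−Rᵀ)₃₂, (R−Rᵀ)₁₃, (R−Rᵀ)₂₁) / (2 sinθ) = (-0.731230, +0.489073, -0.475511)
rvec = θ·k = (-0.275854, +0.184501, -0.179385)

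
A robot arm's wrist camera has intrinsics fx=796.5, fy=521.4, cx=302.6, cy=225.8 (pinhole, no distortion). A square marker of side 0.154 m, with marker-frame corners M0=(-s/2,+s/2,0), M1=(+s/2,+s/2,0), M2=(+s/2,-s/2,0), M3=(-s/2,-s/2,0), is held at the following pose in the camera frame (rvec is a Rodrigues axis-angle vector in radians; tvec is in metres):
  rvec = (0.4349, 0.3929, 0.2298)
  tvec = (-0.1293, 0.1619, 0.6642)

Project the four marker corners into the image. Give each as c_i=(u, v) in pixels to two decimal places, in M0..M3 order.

Intrinsics K: fx=796.5, fy=521.4, cx=302.6, cy=225.8
Marker side s = 0.154 m; corners in marker frame (Z=0):
  M0 = (-0.0770, +0.0770, 0)
  M1 = (+0.0770, +0.0770, 0)
  M2 = (+0.0770, -0.0770, 0)
  M3 = (-0.0770, -0.0770, 0)
rvec = (0.4349, 0.3929, 0.2298), |rvec| = θ = 0.62954 rad = 36.070°
Rodrigues: sinθ=0.58877, 1−cosθ=0.19170; R = I + sinθ·[k]× + (1−cosθ)·[k]×²:
    [+0.89979 -0.13227 +0.41580]
    [+0.29757 +0.88297 -0.36306]
    [-0.31912 +0.45041 +0.83384]
t = (-0.1293, 0.1619, 0.6642) m
M0: Pc = R·M0+t = (-0.20877, +0.20698, +0.72345); u = 796.5·(-0.20877)/0.72345 + 302.6 = 72.7526, v = 521.4·(+0.20698)/0.72345 + 225.8 = 374.9694
M1: Pc = R·M1+t = (-0.07020, +0.25280, +0.67431); u = 796.5·(-0.07020)/0.67431 + 302.6 = 219.6780, v = 521.4·(+0.25280)/0.67431 + 225.8 = 421.2751
M2: Pc = R·M2+t = (-0.04983, +0.11682, +0.60495); u = 796.5·(-0.04983)/0.60495 + 302.6 = 236.9892, v = 521.4·(+0.11682)/0.60495 + 225.8 = 326.4902
M3: Pc = R·M3+t = (-0.18840, +0.07100, +0.65409); u = 796.5·(-0.18840)/0.65409 + 302.6 = 73.1824, v = 521.4·(+0.07100)/0.65409 + 225.8 = 282.3955

c0=(72.75, 374.97) c1=(219.68, 421.28) c2=(236.99, 326.49) c3=(73.18, 282.40)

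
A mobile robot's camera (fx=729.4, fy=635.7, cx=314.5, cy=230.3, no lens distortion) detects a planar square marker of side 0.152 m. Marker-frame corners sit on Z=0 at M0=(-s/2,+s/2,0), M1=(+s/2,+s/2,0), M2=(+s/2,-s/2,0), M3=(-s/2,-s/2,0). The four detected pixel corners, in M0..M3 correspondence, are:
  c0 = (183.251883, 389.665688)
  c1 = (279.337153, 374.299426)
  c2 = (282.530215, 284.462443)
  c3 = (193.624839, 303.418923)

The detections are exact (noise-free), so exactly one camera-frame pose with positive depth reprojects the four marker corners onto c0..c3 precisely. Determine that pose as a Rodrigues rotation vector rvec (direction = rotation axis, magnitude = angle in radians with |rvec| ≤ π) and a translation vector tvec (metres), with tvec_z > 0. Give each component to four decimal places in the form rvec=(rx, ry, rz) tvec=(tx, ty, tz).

Intrinsics K: fx=729.4, fy=635.7, cx=314.5, cy=230.3
Marker side s = 0.152 m; corners in marker frame (Z=0):
  M0 = (-0.0760, +0.0760, 0)
  M1 = (+0.0760, +0.0760, 0)
  M2 = (+0.0760, -0.0760, 0)
  M3 = (-0.0760, -0.0760, 0)
Detected image corners:
  c0 = (183.251883, 389.665688) px
  c1 = (279.337153, 374.299426) px
  c2 = (282.530215, 284.462443) px
  c3 = (193.624839, 303.418923) px
Planar DLT: solve 8×8 A·h = b for H (H[2,2]=1):
  H  [+519.98102 -171.56812 +233.51312]
  H  [-239.49990 +397.04704 +336.40487]
  H  [-0.37316 -0.53805 +1.00000]
B = K⁻¹H; ‖b₁‖=0.980358, ‖b₂‖=0.980358; λ = 2/(‖b₁‖+‖b₂‖) = 1.020036, sign → tz>0 ⇒ λ=+1.020036
r₁ = λ·B[:,0] = (+0.89129,-0.24640,-0.38063); r₂ = λ·B[:,1] = (-0.00329,+0.83593,-0.54883)
r₃ = r₁×r₂ = (+0.45342,+0.49042,+0.74424); SVD([r₁ r₂ r₃]) → R = UVᵀ:
  R  [+0.89129 -0.00329 +0.45342]
  R  [-0.24640 +0.83593 +0.49042]
  R  [-0.38063 -0.54883 +0.74424]
t = (-0.11326, +0.17025, +1.02004) m
tr R = 2.471464; θ = arccos((tr R − 1)/2) = 0.744050 rad = 42.631°
axis k = ((R−Rᵀ)₃₂, (R−Rᵀ)₁₃, (R−Rᵀ)₂₁) / (2 sinθ) = (-0.767234, +0.615742, -0.179481)
rvec = θ·k = (-0.570860, +0.458143, -0.133543)

rvec=(-0.5709, 0.4581, -0.1335) tvec=(-0.1133, 0.1703, 1.0200)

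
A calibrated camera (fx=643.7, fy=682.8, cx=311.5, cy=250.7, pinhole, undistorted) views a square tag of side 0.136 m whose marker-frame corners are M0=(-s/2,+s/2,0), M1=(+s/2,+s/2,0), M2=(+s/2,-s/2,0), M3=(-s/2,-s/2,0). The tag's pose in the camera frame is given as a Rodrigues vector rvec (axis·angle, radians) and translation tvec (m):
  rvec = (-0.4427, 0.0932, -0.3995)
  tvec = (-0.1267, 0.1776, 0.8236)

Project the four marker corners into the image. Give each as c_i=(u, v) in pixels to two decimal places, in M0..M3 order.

Intrinsics K: fx=643.7, fy=682.8, cx=311.5, cy=250.7
Marker side s = 0.136 m; corners in marker frame (Z=0):
  M0 = (-0.0680, +0.0680, 0)
  M1 = (+0.0680, +0.0680, 0)
  M2 = (+0.0680, -0.0680, 0)
  M3 = (-0.0680, -0.0680, 0)
rvec = (-0.4427, 0.0932, -0.3995), |rvec| = θ = 0.60355 rad = 34.581°
Rodrigues: sinθ=0.56757, 1−cosθ=0.17667; R = I + sinθ·[k]× + (1−cosθ)·[k]×²:
    [+0.91838 +0.35567 +0.17342]
    [-0.39569 +0.82754 +0.39825]
    [-0.00187 -0.43437 +0.90073]
t = (-0.1267, 0.1776, 0.8236) m
M0: Pc = R·M0+t = (-0.16496, +0.26078, +0.79419); u = 643.7·(-0.16496)/0.79419 + 311.5 = 177.7947, v = 682.8·(+0.26078)/0.79419 + 250.7 = 474.9040
M1: Pc = R·M1+t = (-0.04006, +0.20697, +0.79394); u = 643.7·(-0.04006)/0.79394 + 311.5 = 279.0170, v = 682.8·(+0.20697)/0.79394 + 250.7 = 428.6942
M2: Pc = R·M2+t = (-0.08844, +0.09442, +0.85301); u = 643.7·(-0.08844)/0.85301 + 311.5 = 244.7644, v = 682.8·(+0.09442)/0.85301 + 250.7 = 326.2794
M3: Pc = R·M3+t = (-0.21334, +0.14823, +0.85326); u = 643.7·(-0.21334)/0.85326 + 311.5 = 150.5602, v = 682.8·(+0.14823)/0.85326 + 250.7 = 369.3204

c0=(177.79, 474.90) c1=(279.02, 428.69) c2=(244.76, 326.28) c3=(150.56, 369.32)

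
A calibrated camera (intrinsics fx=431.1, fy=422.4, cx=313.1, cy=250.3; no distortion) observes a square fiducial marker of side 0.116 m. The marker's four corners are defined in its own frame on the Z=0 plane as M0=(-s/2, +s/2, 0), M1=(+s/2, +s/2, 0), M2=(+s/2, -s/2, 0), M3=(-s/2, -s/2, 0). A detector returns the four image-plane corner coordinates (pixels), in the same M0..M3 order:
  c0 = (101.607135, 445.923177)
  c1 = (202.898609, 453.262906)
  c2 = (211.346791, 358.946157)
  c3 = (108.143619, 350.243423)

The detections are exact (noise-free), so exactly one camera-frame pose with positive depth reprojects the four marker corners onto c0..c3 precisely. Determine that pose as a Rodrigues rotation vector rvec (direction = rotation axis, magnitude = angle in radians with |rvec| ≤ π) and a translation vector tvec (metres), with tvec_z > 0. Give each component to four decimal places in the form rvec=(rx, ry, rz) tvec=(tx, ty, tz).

Intrinsics K: fx=431.1, fy=422.4, cx=313.1, cy=250.3
Marker side s = 0.116 m; corners in marker frame (Z=0):
  M0 = (-0.0580, +0.0580, 0)
  M1 = (+0.0580, +0.0580, 0)
  M2 = (+0.0580, -0.0580, 0)
  M3 = (-0.0580, -0.0580, 0)
Detected image corners:
  c0 = (101.607135, 445.923177) px
  c1 = (202.898609, 453.262906) px
  c2 = (211.346791, 358.946157) px
  c3 = (108.143619, 350.243423) px
Planar DLT: solve 8×8 A·h = b for H (H[2,2]=1):
  H  [+898.42800 -38.24697 +156.28667]
  H  [+113.08029 +886.94579 +402.58549]
  H  [+0.10940 +0.16920 +1.00000]
B = K⁻¹H; ‖b₁‖=2.017789, ‖b₂‖=2.017789; λ = 2/(‖b₁‖+‖b₂‖) = 0.495592, sign → tz>0 ⇒ λ=+0.495592
r₁ = λ·B[:,0] = (+0.99345,+0.10055,+0.05422); r₂ = λ·B[:,1] = (-0.10487,+0.99094,+0.08385)
r₃ = r₁×r₂ = (-0.04530,-0.08899,+0.99500); SVD([r₁ r₂ r₃]) → R = UVᵀ:
  R  [+0.99345 -0.10487 -0.04530]
  R  [+0.10055 +0.99094 -0.08899]
  R  [+0.05422 +0.08385 +0.99500]
t = (-0.18027, +0.17867, +0.49559) m
tr R = 2.979401; θ = arccos((tr R − 1)/2) = 0.143648 rad = 8.230°
axis k = ((R−Rᵀ)₃₂, (R−Rᵀ)₁₃, (R−Rᵀ)₂₁) / (2 sinθ) = (+0.603688, -0.347577, +0.717462)
rvec = θ·k = (+0.086718, -0.049929, +0.103062)

rvec=(0.0867, -0.0499, 0.1031) tvec=(-0.1803, 0.1787, 0.4956)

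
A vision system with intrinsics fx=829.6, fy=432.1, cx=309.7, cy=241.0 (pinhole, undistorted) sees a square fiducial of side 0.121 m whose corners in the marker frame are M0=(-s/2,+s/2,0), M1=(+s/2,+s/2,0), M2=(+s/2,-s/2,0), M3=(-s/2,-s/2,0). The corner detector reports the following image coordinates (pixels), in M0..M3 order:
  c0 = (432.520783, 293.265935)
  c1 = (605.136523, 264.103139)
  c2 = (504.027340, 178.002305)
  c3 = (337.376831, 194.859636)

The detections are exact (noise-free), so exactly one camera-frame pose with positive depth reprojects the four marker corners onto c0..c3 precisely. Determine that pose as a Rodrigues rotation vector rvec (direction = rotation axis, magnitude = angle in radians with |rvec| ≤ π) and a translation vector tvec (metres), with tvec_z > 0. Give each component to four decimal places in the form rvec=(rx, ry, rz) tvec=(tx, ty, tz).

Intrinsics K: fx=829.6, fy=432.1, cx=309.7, cy=241.0
Marker side s = 0.121 m; corners in marker frame (Z=0):
  M0 = (-0.0605, +0.0605, 0)
  M1 = (+0.0605, +0.0605, 0)
  M2 = (+0.0605, -0.0605, 0)
  M3 = (-0.0605, -0.0605, 0)
Detected image corners:
  c0 = (432.520783, 293.265935) px
  c1 = (605.136523, 264.103139) px
  c2 = (504.027340, 178.002305) px
  c3 = (337.376831, 194.859636) px
Planar DLT: solve 8×8 A·h = b for H (H[2,2]=1):
  H  [+1823.51963 +431.20459 +471.97570]
  H  [+21.63881 +570.99297 +229.66733]
  H  [+0.90003 -0.81126 +1.00000]
B = K⁻¹H; ‖b₁‖=2.116981, ‖b₂‖=2.116981; λ = 2/(‖b₁‖+‖b₂‖) = 0.472371, sign → tz>0 ⇒ λ=+0.472371
r₁ = λ·B[:,0] = (+0.87959,-0.21347,+0.42515); r₂ = λ·B[:,1] = (+0.38858,+0.83794,-0.38321)
r₃ = r₁×r₂ = (-0.27445,+0.50228,+0.82000); SVD([r₁ r₂ r₃]) → R = UVᵀ:
  R  [+0.87959 +0.38858 -0.27445]
  R  [-0.21347 +0.83794 +0.50228]
  R  [+0.42515 -0.38321 +0.82000]
t = (+0.09240, -0.01239, +0.47237) m
tr R = 2.537532; θ = arccos((tr R − 1)/2) = 0.693887 rad = 39.757°
axis k = ((R−Rᵀ)₃₂, (R−Rᵀ)₁₃, (R−Rᵀ)₂₁) / (2 sinθ) = (-0.692300, -0.546959, -0.470699)
rvec = θ·k = (-0.480378, -0.379528, -0.326612)

rvec=(-0.4804, -0.3795, -0.3266) tvec=(0.0924, -0.0124, 0.4724)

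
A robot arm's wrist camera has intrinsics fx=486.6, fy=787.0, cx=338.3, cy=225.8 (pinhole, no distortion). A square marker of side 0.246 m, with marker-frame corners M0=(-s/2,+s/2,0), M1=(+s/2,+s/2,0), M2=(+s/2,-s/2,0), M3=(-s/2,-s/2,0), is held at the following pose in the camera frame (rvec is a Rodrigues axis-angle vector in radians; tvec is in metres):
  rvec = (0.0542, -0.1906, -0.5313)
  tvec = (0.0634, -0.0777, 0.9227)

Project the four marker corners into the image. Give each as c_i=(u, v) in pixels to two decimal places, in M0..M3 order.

c0=(349.35, 303.89) c1=(454.72, 197.55) c2=(393.73, 17.68) c3=(282.63, 118.69)

Intrinsics K: fx=486.6, fy=787.0, cx=338.3, cy=225.8
Marker side s = 0.246 m; corners in marker frame (Z=0):
  M0 = (-0.1230, +0.1230, 0)
  M1 = (+0.1230, +0.1230, 0)
  M2 = (+0.1230, -0.1230, 0)
  M3 = (-0.1230, -0.1230, 0)
rvec = (0.0542, -0.1906, -0.5313), |rvec| = θ = 0.56705 rad = 32.490°
Rodrigues: sinθ=0.53715, 1−cosθ=0.15651; R = I + sinθ·[k]× + (1−cosθ)·[k]×²:
    [+0.84492 +0.49825 -0.19457]
    [-0.50831 +0.86117 -0.00205]
    [+0.16653 +0.10063 +0.98089]
t = (0.0634, -0.0777, 0.9227) m
M0: Pc = R·M0+t = (+0.02076, +0.09075, +0.91459); u = 486.6·(+0.02076)/0.91459 + 338.3 = 349.3452, v = 787.0·(+0.09075)/0.91459 + 225.8 = 303.8863
M1: Pc = R·M1+t = (+0.22861, -0.03430, +0.95556); u = 486.6·(+0.22861)/0.95556 + 338.3 = 454.7151, v = 787.0·(-0.03430)/0.95556 + 225.8 = 197.5522
M2: Pc = R·M2+t = (+0.10604, -0.24615, +0.93081); u = 486.6·(+0.10604)/0.93081 + 338.3 = 393.7348, v = 787.0·(-0.24615)/0.93081 + 225.8 = 17.6823
M3: Pc = R·M3+t = (-0.10181, -0.12110, +0.88984); u = 486.6·(-0.10181)/0.88984 + 338.3 = 282.6261, v = 787.0·(-0.12110)/0.88984 + 225.8 = 118.6937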